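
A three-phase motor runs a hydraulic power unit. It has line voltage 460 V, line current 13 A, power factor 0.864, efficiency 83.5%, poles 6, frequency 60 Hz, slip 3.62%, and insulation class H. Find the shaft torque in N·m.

P_in = √3·V·I·cosφ = 1.732 × 460 × 13 × 0.864 = 8949 W
P_out = η·P_in = 0.835 × 8949 = 7472 W
n_s = 120×60/6 = 1200 rpm; n = 1200×(1−0.0362) = 1157 rpm
ω = 2π×1157/60 = 121.2 rad/s
τ = P_out/ω = 7472/121.2 = 61.7 N·m

61.7 N·m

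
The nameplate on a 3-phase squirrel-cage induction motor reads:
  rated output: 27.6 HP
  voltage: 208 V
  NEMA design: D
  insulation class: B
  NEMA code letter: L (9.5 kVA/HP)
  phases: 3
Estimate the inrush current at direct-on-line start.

728 A

S_LR = 9.5 × 27.6 = 262.2 kVA
I_LR = S_LR/(√3·V_L) = 262200/(1.732×208) = 728 A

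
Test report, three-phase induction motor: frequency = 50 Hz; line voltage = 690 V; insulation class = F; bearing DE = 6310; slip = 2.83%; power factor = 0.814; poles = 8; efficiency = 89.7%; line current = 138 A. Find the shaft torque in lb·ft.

P_in = √3·V·I·cosφ = 1.732 × 690 × 138 × 0.814 = 134246 W
P_out = η·P_in = 0.897 × 134246 = 120419 W
n_s = 120×50/8 = 750 rpm; n = 750×(1−0.0283) = 729 rpm
ω = 2π×729/60 = 76.34 rad/s
τ = P_out/ω = 120419/76.34 = 1577 N·m
In lb·ft: 1577/1.356 = 1160 lb·ft

1160 lb·ft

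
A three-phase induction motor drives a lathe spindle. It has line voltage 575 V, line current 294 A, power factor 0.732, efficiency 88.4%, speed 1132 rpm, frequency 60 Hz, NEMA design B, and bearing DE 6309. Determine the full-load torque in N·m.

P_in = √3·V·I·cosφ = 1.732 × 575 × 294 × 0.732 = 214326 W
P_out = η·P_in = 0.884 × 214326 = 189464 W
n = 1132 rpm
ω = 2π×1132/60 = 118.5 rad/s
τ = P_out/ω = 189464/118.5 = 1600 N·m

1600 N·m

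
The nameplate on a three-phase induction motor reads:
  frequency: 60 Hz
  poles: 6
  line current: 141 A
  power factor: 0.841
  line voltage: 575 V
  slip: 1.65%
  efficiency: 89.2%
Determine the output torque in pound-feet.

629 lb·ft

P_in = √3·V·I·cosφ = 1.732 × 575 × 141 × 0.841 = 118095 W
P_out = η·P_in = 0.892 × 118095 = 105341 W
n_s = 120×60/6 = 1200 rpm; n = 1200×(1−0.0165) = 1180 rpm
ω = 2π×1180/60 = 123.6 rad/s
τ = P_out/ω = 105341/123.6 = 852.3 N·m
In lb·ft: 852.3/1.356 = 629 lb·ft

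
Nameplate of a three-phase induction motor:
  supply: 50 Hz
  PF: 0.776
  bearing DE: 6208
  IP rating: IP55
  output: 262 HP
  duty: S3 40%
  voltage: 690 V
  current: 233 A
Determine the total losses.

P_in = √3·V·I·cosφ = 1.732×690×233×0.776 = 216080 W
P_out = 262×746 = 195452 W
Losses = P_in − P_out = 216080 − 195452 = 20628 W

20600 W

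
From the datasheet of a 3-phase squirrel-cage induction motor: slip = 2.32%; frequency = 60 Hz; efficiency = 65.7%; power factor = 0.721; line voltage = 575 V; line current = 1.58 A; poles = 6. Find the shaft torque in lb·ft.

P_in = √3·V·I·cosφ = 1.732 × 575 × 1.58 × 0.721 = 1135 W
P_out = η·P_in = 0.657 × 1135 = 746 W
n_s = 120×60/6 = 1200 rpm; n = 1200×(1−0.0232) = 1172 rpm
ω = 2π×1172/60 = 122.7 rad/s
τ = P_out/ω = 746/122.7 = 6.08 N·m
In lb·ft: 6.08/1.356 = 4.48 lb·ft

4.48 lb·ft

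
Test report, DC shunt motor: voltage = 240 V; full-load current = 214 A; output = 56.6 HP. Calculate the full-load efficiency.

P_out = 56.6 × 746 = 42224 W
P_in = V·I = 240 × 214 = 51360 W
η = P_out / P_in = 42224 / 51360 = 0.822 = 82.2%

82.2 %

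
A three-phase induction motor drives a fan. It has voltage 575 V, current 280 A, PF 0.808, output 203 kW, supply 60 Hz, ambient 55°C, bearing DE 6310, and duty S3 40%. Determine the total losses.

22.3 kW

P_in = √3·V·I·cosφ = 1.732×575×280×0.808 = 225312 W
P_out = 203000 W
Losses = P_in − P_out = 225312 − 203000 = 22312 W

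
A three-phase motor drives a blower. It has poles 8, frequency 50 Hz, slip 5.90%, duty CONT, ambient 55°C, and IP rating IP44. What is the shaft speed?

706 rpm

n_s = 120f/p = 120×50/8 = 750 rpm
n = n_s(1 − s) = 750 × (1 − 0.059) = 706 rpm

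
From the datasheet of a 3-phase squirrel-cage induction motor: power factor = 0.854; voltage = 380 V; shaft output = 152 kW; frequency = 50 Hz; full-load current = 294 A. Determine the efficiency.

P_out = 152 kW = 152000 W
P_in = √3·V_L·I_L·cosφ = 1.732 × 380 × 294 × 0.854 = 165248 W
η = P_out / P_in = 152000 / 165248 = 0.920 = 92.0%

92.0 %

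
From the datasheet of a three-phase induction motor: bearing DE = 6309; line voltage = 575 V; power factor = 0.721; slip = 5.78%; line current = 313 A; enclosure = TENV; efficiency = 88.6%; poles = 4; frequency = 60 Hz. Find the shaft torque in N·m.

P_in = √3·V·I·cosφ = 1.732 × 575 × 313 × 0.721 = 224748 W
P_out = η·P_in = 0.886 × 224748 = 199127 W
n_s = 120×60/4 = 1800 rpm; n = 1800×(1−0.0578) = 1696 rpm
ω = 2π×1696/60 = 177.6 rad/s
τ = P_out/ω = 199127/177.6 = 1120 N·m

1120 N·m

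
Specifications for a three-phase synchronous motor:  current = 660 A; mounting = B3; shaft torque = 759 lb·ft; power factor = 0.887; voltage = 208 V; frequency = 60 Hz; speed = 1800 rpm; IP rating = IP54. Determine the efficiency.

92.0 %

τ = 759 lb·ft × 1.356 = 1029 N·m
ω = 2π × 1800/60 = 188.5 rad/s; P_out = τω = 1029 × 188.5 = 193967 W
P_in = √3·V_L·I_L·cosφ = 1.732 × 208 × 660 × 0.887 = 210901 W
η = P_out / P_in = 193967 / 210901 = 0.920 = 92.0%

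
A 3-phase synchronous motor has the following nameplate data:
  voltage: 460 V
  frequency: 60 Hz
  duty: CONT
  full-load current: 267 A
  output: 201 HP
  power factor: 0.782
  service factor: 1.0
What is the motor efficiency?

P_out = 201 × 746 = 149946 W
P_in = √3·V_L·I_L·cosφ = 1.732 × 460 × 267 × 0.782 = 166350 W
η = P_out / P_in = 149946 / 166350 = 0.901 = 90.1%

90.1 %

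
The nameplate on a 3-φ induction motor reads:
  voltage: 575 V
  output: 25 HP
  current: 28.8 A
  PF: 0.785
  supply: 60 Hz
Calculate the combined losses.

3870 W

P_in = √3·V·I·cosφ = 1.732×575×28.8×0.785 = 22515 W
P_out = 25×746 = 18650 W
Losses = P_in − P_out = 22515 − 18650 = 3865 W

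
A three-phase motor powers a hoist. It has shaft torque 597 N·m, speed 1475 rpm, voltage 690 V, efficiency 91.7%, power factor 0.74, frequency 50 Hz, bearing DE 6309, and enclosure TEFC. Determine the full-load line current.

114 A

ω = 2π×1475/60 = 154.5 rad/s; P_out = τω = 597 × 154.5 = 92237 W
P_in = P_out / η = 92237 / 0.917 = 100586 W
I_L = P_in / (√3·V_L·cosφ) = 100586 / (1.732 × 690 × 0.74) = 114 A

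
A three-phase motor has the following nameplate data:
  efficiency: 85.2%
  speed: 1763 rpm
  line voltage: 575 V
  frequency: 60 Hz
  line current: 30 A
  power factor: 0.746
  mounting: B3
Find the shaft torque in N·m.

P_in = √3·V·I·cosφ = 1.732 × 575 × 30 × 0.746 = 22288 W
P_out = η·P_in = 0.852 × 22288 = 18989 W
n = 1763 rpm
ω = 2π×1763/60 = 184.6 rad/s
τ = P_out/ω = 18989/184.6 = 103 N·m

103 N·m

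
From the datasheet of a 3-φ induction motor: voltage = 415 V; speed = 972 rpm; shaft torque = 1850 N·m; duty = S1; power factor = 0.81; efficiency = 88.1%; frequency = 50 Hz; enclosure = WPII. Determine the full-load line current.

367 A

ω = 2π×972/60 = 101.8 rad/s; P_out = τω = 1850 × 101.8 = 188330 W
P_in = P_out / η = 188330 / 0.881 = 213768 W
I_L = P_in / (√3·V_L·cosφ) = 213768 / (1.732 × 415 × 0.81) = 367 A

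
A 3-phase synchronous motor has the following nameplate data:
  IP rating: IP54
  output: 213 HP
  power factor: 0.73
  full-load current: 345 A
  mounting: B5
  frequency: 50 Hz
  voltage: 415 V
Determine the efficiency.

P_out = 213 × 746 = 158898 W
P_in = √3·V_L·I_L·cosφ = 1.732 × 415 × 345 × 0.73 = 181025 W
η = P_out / P_in = 158898 / 181025 = 0.878 = 87.8%

87.8 %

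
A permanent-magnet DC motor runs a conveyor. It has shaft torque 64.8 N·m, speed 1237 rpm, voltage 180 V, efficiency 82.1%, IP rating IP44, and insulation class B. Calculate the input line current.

ω = 2π×1237/60 = 129.5 rad/s; P_out = τω = 64.8 × 129.5 = 8392 W
P_in = P_out / η = 8392 / 0.821 = 10222 W
I = P_in / V = 10222 / 180 = 56.8 A

56.8 A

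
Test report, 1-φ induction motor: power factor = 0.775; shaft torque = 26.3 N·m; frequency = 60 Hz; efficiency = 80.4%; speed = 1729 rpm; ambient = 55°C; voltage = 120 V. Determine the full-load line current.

ω = 2π×1729/60 = 181.1 rad/s; P_out = τω = 26.3 × 181.1 = 4763 W
P_in = P_out / η = 4763 / 0.804 = 5924 W
I = P_in / (V·cosφ) = 5924 / (120 × 0.775) = 63.7 A

63.7 A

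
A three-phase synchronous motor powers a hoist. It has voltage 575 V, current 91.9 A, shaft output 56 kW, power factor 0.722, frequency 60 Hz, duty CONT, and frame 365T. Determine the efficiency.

84.7 %

P_out = 56 kW = 56000 W
P_in = √3·V_L·I_L·cosφ = 1.732 × 575 × 91.9 × 0.722 = 66080 W
η = P_out / P_in = 56000 / 66080 = 0.847 = 84.7%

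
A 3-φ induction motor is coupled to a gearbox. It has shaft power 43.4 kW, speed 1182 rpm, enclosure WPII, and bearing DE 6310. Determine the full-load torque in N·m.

ω = 2π × 1182/60 = 123.8 rad/s
τ = P/ω = 43400/123.8 = 351 N·m

351 N·m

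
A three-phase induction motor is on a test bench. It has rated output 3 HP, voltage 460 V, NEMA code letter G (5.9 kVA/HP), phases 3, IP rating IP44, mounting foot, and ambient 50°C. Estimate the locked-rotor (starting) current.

S_LR = 5.9 × 3 = 17.7 kVA
I_LR = S_LR/(√3·V_L) = 17700/(1.732×460) = 22.2 A

22.2 A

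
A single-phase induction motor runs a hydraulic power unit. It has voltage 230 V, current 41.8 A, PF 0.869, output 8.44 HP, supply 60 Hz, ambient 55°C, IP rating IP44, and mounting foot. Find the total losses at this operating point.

P_in = V·I·cosφ = 230×41.8×0.869 = 8355 W
P_out = 8.44×746 = 6296 W
Losses = P_in − P_out = 8355 − 6296 = 2059 W

2.06 kW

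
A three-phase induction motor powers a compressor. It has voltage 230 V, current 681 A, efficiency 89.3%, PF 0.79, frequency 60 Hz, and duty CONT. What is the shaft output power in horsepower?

257 HP

P_in = √3·V·I·cosφ = 1.732 × 230 × 681 × 0.79 = 214314 W
P_out = η·P_in = 0.893 × 214314 = 191382 W
= 191382/746 = 257 HP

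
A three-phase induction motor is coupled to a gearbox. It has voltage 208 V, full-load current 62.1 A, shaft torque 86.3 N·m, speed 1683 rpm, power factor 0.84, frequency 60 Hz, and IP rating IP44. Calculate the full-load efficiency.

ω = 2π × 1683/60 = 176.2 rad/s; P_out = τω = 86.3 × 176.2 = 15206 W
P_in = √3·V_L·I_L·cosφ = 1.732 × 208 × 62.1 × 0.84 = 18792 W
η = P_out / P_in = 15206 / 18792 = 0.809 = 80.9%

80.9 %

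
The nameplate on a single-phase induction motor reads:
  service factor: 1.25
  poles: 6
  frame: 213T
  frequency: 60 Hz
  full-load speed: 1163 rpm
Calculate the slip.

3.1 %

n_s = 120f/p = 120×60/6 = 1200 rpm
s = (n_s − n)/n_s = (1200 − 1163)/1200 = 0.0308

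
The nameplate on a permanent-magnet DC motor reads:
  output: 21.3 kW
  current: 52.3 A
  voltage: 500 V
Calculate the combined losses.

4850 W

P_in = V·I = 500×52.3 = 26150 W
P_out = 21300 W
Losses = P_in − P_out = 26150 − 21300 = 4850 W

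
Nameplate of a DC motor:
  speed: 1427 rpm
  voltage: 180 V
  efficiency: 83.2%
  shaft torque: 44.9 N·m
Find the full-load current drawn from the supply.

ω = 2π×1427/60 = 149.4 rad/s; P_out = τω = 44.9 × 149.4 = 6708 W
P_in = P_out / η = 6708 / 0.832 = 8063 W
I = P_in / V = 8063 / 180 = 44.8 A

44.8 A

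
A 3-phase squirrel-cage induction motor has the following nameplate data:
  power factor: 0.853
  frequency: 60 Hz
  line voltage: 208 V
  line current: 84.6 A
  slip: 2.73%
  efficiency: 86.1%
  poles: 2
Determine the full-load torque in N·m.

61 N·m

P_in = √3·V·I·cosφ = 1.732 × 208 × 84.6 × 0.853 = 25997 W
P_out = η·P_in = 0.861 × 25997 = 22383 W
n_s = 120×60/2 = 3600 rpm; n = 3600×(1−0.0273) = 3502 rpm
ω = 2π×3502/60 = 366.7 rad/s
τ = P_out/ω = 22383/366.7 = 61 N·m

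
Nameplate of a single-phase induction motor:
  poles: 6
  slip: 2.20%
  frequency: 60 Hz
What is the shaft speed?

n_s = 120f/p = 120×60/6 = 1200 rpm
n = n_s(1 − s) = 1200 × (1 − 0.022) = 1174 rpm

1174 rpm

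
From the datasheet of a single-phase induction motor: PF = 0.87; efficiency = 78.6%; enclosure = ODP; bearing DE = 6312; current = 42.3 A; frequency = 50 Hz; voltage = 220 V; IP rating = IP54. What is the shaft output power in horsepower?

8.53 HP

P_in = V·I·cosφ = 220 × 42.3 × 0.87 = 8096 W
P_out = η·P_in = 0.786 × 8096 = 6363 W
= 6363/746 = 8.53 HP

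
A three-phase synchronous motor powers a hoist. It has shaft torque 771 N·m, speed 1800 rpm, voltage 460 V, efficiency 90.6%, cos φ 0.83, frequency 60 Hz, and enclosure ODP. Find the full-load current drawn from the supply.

ω = 2π×1800/60 = 188.5 rad/s; P_out = τω = 771 × 188.5 = 145334 W
P_in = P_out / η = 145334 / 0.906 = 160413 W
I_L = P_in / (√3·V_L·cosφ) = 160413 / (1.732 × 460 × 0.83) = 243 A

243 A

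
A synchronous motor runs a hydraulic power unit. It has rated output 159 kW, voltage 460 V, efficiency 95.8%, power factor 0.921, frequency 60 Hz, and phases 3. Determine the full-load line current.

P_out = 159 kW = 159000 W
P_in = P_out / η = 159000 / 0.958 = 165971 W
I_L = P_in / (√3·V_L·cosφ) = 165971 / (1.732 × 460 × 0.921) = 226 A

226 A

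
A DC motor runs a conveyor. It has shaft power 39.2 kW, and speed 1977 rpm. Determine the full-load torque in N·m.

189 N·m

ω = 2π × 1977/60 = 207 rad/s
τ = P/ω = 39200/207 = 189 N·m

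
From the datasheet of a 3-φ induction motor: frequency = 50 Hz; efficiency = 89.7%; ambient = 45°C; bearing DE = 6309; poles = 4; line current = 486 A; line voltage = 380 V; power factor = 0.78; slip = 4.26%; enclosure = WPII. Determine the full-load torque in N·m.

P_in = √3·V·I·cosφ = 1.732 × 380 × 486 × 0.78 = 249495 W
P_out = η·P_in = 0.897 × 249495 = 223797 W
n_s = 120×50/4 = 1500 rpm; n = 1500×(1−0.0426) = 1436 rpm
ω = 2π×1436/60 = 150.4 rad/s
τ = P_out/ω = 223797/150.4 = 1490 N·m

1490 N·m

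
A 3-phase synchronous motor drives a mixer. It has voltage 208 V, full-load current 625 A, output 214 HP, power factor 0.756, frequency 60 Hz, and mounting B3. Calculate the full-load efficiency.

93.8 %

P_out = 214 × 746 = 159644 W
P_in = √3·V_L·I_L·cosφ = 1.732 × 208 × 625 × 0.756 = 170221 W
η = P_out / P_in = 159644 / 170221 = 0.938 = 93.8%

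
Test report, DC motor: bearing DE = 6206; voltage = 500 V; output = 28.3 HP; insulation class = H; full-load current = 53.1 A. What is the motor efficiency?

P_out = 28.3 × 746 = 21112 W
P_in = V·I = 500 × 53.1 = 26550 W
η = P_out / P_in = 21112 / 26550 = 0.795 = 79.5%

79.5 %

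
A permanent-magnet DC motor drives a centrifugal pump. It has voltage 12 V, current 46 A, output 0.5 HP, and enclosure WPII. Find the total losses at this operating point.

P_in = V·I = 12×46 = 552 W
P_out = 0.5×746 = 373 W
Losses = P_in − P_out = 552 − 373 = 179 W

179 W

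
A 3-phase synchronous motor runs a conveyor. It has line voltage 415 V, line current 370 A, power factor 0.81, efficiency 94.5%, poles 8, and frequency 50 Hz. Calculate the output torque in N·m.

2590 N·m

P_in = √3·V·I·cosφ = 1.732 × 415 × 370 × 0.81 = 215418 W
P_out = η·P_in = 0.945 × 215418 = 203570 W
n = n_s = 120×50/8 = 750 rpm (synchronous)
ω = 2π×750/60 = 78.54 rad/s
τ = P_out/ω = 203570/78.54 = 2590 N·m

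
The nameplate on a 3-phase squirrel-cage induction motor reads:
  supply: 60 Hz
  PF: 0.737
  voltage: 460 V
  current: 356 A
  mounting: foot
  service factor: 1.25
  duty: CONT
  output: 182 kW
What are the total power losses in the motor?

27 kW

P_in = √3·V·I·cosφ = 1.732×460×356×0.737 = 209037 W
P_out = 182000 W
Losses = P_in − P_out = 209037 − 182000 = 27037 W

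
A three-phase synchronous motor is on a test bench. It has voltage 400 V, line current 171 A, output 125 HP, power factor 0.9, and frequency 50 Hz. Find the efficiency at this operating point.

87.5 %

P_out = 125 × 746 = 93250 W
P_in = √3·V_L·I_L·cosφ = 1.732 × 400 × 171 × 0.9 = 106622 W
η = P_out / P_in = 93250 / 106622 = 0.875 = 87.5%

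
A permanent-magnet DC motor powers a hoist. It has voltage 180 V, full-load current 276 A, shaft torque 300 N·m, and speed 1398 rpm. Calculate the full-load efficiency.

88.4 %

ω = 2π × 1398/60 = 146.4 rad/s; P_out = τω = 300 × 146.4 = 43920 W
P_in = V·I = 180 × 276 = 49680 W
η = P_out / P_in = 43920 / 49680 = 0.884 = 88.4%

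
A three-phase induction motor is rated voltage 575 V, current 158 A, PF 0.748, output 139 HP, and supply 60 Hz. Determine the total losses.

14000 W

P_in = √3·V·I·cosφ = 1.732×575×158×0.748 = 117699 W
P_out = 139×746 = 103694 W
Losses = P_in − P_out = 117699 − 103694 = 14005 W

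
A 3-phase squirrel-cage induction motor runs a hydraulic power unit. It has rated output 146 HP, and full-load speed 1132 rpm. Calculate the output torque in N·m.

P_out = 146 × 746 = 108916 W
ω = 2π × 1132/60 = 118.5 rad/s
τ = P_out/ω = 108916/118.5 = 919 N·m

919 N·m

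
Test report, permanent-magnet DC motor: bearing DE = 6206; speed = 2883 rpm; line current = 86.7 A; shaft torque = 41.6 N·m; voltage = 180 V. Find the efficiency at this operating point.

80.5 %

ω = 2π × 2883/60 = 301.9 rad/s; P_out = τω = 41.6 × 301.9 = 12559 W
P_in = V·I = 180 × 86.7 = 15606 W
η = P_out / P_in = 12559 / 15606 = 0.805 = 80.5%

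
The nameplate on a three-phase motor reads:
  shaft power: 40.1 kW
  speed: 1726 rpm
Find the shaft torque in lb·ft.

164 lb·ft

ω = 2π × 1726/60 = 180.7 rad/s
τ = P/ω = 40100/180.7 = 221.9 N·m
In lb·ft: 221.9/1.356 = 164 lb·ft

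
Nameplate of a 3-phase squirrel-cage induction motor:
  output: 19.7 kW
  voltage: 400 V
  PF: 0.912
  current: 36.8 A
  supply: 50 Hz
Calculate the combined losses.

3550 W

P_in = √3·V·I·cosφ = 1.732×400×36.8×0.912 = 23251 W
P_out = 19700 W
Losses = P_in − P_out = 23251 − 19700 = 3551 W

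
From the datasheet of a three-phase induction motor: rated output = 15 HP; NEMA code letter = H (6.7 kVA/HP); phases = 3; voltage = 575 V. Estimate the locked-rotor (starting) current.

S_LR = 6.7 × 15 = 100.5 kVA
I_LR = S_LR/(√3·V_L) = 100500/(1.732×575) = 101 A

101 A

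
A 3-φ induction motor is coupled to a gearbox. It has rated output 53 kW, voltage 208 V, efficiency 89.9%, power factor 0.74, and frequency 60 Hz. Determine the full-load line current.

P_out = 53 kW = 53000 W
P_in = P_out / η = 53000 / 0.899 = 58954 W
I_L = P_in / (√3·V_L·cosφ) = 58954 / (1.732 × 208 × 0.74) = 221 A

221 A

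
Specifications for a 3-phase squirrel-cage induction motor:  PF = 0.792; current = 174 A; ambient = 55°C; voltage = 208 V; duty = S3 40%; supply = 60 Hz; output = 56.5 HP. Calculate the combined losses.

P_in = √3·V·I·cosφ = 1.732×208×174×0.792 = 49646 W
P_out = 56.5×746 = 42149 W
Losses = P_in − P_out = 49646 − 42149 = 7497 W

7500 W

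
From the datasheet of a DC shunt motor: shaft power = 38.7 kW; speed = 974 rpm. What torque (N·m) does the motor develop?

ω = 2π × 974/60 = 102 rad/s
τ = P/ω = 38700/102 = 379 N·m

379 N·m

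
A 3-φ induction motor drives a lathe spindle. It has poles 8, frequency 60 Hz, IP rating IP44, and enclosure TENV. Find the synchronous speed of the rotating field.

900 rpm

n_s = 120f/p = 120×60/8 = 900 rpm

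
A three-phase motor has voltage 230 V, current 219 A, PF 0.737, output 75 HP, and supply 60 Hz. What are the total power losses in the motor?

8350 W

P_in = √3·V·I·cosφ = 1.732×230×219×0.737 = 64296 W
P_out = 75×746 = 55950 W
Losses = P_in − P_out = 64296 − 55950 = 8346 W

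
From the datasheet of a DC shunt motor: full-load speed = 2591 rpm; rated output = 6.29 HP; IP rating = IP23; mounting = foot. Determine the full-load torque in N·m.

P_out = 6.29 × 746 = 4692 W
ω = 2π × 2591/60 = 271.3 rad/s
τ = P_out/ω = 4692/271.3 = 17.3 N·m

17.3 N·m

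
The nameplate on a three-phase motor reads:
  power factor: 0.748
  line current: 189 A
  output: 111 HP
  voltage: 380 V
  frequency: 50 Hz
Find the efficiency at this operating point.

89.0 %

P_out = 111 × 746 = 82806 W
P_in = √3·V_L·I_L·cosφ = 1.732 × 380 × 189 × 0.748 = 93045 W
η = P_out / P_in = 82806 / 93045 = 0.890 = 89.0%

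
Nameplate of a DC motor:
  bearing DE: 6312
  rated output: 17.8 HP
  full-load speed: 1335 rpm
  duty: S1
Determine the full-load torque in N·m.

95 N·m

P_out = 17.8 × 746 = 13279 W
ω = 2π × 1335/60 = 139.8 rad/s
τ = P_out/ω = 13279/139.8 = 95 N·m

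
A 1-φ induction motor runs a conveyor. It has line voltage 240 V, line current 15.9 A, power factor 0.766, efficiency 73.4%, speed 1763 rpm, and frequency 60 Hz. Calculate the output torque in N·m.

11.6 N·m

P_in = V·I·cosφ = 240 × 15.9 × 0.766 = 2923 W
P_out = η·P_in = 0.734 × 2923 = 2145 W
n = 1763 rpm
ω = 2π×1763/60 = 184.6 rad/s
τ = P_out/ω = 2145/184.6 = 11.6 N·m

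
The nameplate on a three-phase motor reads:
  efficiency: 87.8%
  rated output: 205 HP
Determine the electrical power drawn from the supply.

174 kW

P_out = 205 × 746 = 152930 W
P_in = P_out/η = 152930/0.878 = 174180 W = 174 kW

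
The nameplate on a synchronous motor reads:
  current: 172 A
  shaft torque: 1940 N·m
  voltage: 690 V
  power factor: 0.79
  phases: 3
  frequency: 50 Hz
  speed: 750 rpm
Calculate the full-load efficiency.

ω = 2π × 750/60 = 78.54 rad/s; P_out = τω = 1940 × 78.54 = 152368 W
P_in = √3·V_L·I_L·cosφ = 1.732 × 690 × 172 × 0.79 = 162387 W
η = P_out / P_in = 152368 / 162387 = 0.938 = 93.8%

93.8 %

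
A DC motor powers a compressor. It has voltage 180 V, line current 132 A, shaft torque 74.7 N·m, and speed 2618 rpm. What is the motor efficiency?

86.2 %

ω = 2π × 2618/60 = 274.2 rad/s; P_out = τω = 74.7 × 274.2 = 20483 W
P_in = V·I = 180 × 132 = 23760 W
η = P_out / P_in = 20483 / 23760 = 0.862 = 86.2%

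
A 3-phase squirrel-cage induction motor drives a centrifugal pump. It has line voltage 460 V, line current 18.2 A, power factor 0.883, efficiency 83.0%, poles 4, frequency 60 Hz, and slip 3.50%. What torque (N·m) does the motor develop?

58.4 N·m

P_in = √3·V·I·cosφ = 1.732 × 460 × 18.2 × 0.883 = 12804 W
P_out = η·P_in = 0.83 × 12804 = 10627 W
n_s = 120×60/4 = 1800 rpm; n = 1800×(1−0.035) = 1737 rpm
ω = 2π×1737/60 = 181.9 rad/s
τ = P_out/ω = 10627/181.9 = 58.4 N·m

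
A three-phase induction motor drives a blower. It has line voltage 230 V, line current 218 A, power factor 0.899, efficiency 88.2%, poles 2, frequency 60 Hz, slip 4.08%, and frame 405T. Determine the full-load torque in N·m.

190 N·m

P_in = √3·V·I·cosφ = 1.732 × 230 × 218 × 0.899 = 78071 W
P_out = η·P_in = 0.882 × 78071 = 68859 W
n_s = 120×60/2 = 3600 rpm; n = 3600×(1−0.0408) = 3453 rpm
ω = 2π×3453/60 = 361.6 rad/s
τ = P_out/ω = 68859/361.6 = 190 N·m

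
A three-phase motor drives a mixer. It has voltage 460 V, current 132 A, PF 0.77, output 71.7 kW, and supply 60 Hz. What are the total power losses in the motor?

P_in = √3·V·I·cosφ = 1.732×460×132×0.77 = 80979 W
P_out = 71700 W
Losses = P_in − P_out = 80979 − 71700 = 9279 W

9.28 kW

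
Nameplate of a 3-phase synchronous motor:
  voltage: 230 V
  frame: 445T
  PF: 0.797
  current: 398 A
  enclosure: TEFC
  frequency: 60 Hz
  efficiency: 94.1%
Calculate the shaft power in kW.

P_in = √3·V·I·cosφ = 1.732 × 230 × 398 × 0.797 = 126362 W
P_out = η·P_in = 0.941 × 126362 = 118907 W

119 kW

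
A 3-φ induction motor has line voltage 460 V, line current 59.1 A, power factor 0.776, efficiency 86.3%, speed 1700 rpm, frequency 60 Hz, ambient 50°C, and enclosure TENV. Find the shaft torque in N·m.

P_in = √3·V·I·cosφ = 1.732 × 460 × 59.1 × 0.776 = 36539 W
P_out = η·P_in = 0.863 × 36539 = 31533 W
n = 1700 rpm
ω = 2π×1700/60 = 178 rad/s
τ = P_out/ω = 31533/178 = 177 N·m

177 N·m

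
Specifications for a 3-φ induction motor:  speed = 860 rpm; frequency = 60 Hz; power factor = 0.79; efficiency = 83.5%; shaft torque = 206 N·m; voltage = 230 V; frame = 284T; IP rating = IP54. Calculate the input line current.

70.6 A

ω = 2π×860/60 = 90.06 rad/s; P_out = τω = 206 × 90.06 = 18552 W
P_in = P_out / η = 18552 / 0.835 = 22218 W
I_L = P_in / (√3·V_L·cosφ) = 22218 / (1.732 × 230 × 0.79) = 70.6 A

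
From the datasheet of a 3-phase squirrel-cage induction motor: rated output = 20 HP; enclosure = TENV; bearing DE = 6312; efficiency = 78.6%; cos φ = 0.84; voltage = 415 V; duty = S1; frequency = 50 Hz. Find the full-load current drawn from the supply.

31.4 A

P_out = 20 × 746 = 14920 W
P_in = P_out / η = 14920 / 0.786 = 18982 W
I_L = P_in / (√3·V_L·cosφ) = 18982 / (1.732 × 415 × 0.84) = 31.4 A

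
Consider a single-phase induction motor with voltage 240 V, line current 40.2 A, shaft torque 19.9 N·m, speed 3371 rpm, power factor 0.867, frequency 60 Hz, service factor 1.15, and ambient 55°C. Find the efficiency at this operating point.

84.0 %

ω = 2π × 3371/60 = 353 rad/s; P_out = τω = 19.9 × 353 = 7025 W
P_in = V·I·cosφ = 240 × 40.2 × 0.867 = 8365 W
η = P_out / P_in = 7025 / 8365 = 0.840 = 84.0%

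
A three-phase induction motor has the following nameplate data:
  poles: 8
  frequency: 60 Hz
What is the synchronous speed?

n_s = 120f/p = 120×60/8 = 900 rpm

900 rpm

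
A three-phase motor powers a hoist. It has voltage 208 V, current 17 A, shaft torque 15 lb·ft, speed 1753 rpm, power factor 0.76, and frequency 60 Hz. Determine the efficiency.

80.2 %

τ = 15 lb·ft × 1.356 = 20.34 N·m
ω = 2π × 1753/60 = 183.6 rad/s; P_out = τω = 20.34 × 183.6 = 3734 W
P_in = √3·V_L·I_L·cosφ = 1.732 × 208 × 17 × 0.76 = 4655 W
η = P_out / P_in = 3734 / 4655 = 0.802 = 80.2%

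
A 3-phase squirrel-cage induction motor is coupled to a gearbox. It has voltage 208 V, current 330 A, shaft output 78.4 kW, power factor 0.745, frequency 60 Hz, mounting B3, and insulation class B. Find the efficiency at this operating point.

P_out = 78.4 kW = 78400 W
P_in = √3·V_L·I_L·cosφ = 1.732 × 208 × 330 × 0.745 = 88569 W
η = P_out / P_in = 78400 / 88569 = 0.885 = 88.5%

88.5 %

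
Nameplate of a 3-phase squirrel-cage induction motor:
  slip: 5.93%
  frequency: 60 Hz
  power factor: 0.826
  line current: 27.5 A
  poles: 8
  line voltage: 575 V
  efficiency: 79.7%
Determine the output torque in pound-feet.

150 lb·ft

P_in = √3·V·I·cosφ = 1.732 × 575 × 27.5 × 0.826 = 22622 W
P_out = η·P_in = 0.797 × 22622 = 18030 W
n_s = 120×60/8 = 900 rpm; n = 900×(1−0.0593) = 847 rpm
ω = 2π×847/60 = 88.7 rad/s
τ = P_out/ω = 18030/88.7 = 203.3 N·m
In lb·ft: 203.3/1.356 = 150 lb·ft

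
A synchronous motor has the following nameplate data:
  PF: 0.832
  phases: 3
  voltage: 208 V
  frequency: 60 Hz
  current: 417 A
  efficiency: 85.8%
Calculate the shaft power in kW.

P_in = √3·V·I·cosφ = 1.732 × 208 × 417 × 0.832 = 124989 W
P_out = η·P_in = 0.858 × 124989 = 107241 W

107 kW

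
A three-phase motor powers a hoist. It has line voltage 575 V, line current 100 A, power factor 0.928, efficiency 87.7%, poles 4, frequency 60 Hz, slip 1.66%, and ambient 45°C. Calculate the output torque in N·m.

P_in = √3·V·I·cosφ = 1.732 × 575 × 100 × 0.928 = 92420 W
P_out = η·P_in = 0.877 × 92420 = 81052 W
n_s = 120×60/4 = 1800 rpm; n = 1800×(1−0.0166) = 1770 rpm
ω = 2π×1770/60 = 185.4 rad/s
τ = P_out/ω = 81052/185.4 = 437 N·m

437 N·m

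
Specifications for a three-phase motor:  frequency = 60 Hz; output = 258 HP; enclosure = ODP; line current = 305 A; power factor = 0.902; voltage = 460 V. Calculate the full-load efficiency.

87.8 %

P_out = 258 × 746 = 192468 W
P_in = √3·V_L·I_L·cosφ = 1.732 × 460 × 305 × 0.902 = 219186 W
η = P_out / P_in = 192468 / 219186 = 0.878 = 87.8%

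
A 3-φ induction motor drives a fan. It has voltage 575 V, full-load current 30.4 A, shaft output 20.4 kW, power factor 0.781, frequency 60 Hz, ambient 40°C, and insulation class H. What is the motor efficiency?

86.3 %

P_out = 20.4 kW = 20400 W
P_in = √3·V_L·I_L·cosφ = 1.732 × 575 × 30.4 × 0.781 = 23645 W
η = P_out / P_in = 20400 / 23645 = 0.863 = 86.3%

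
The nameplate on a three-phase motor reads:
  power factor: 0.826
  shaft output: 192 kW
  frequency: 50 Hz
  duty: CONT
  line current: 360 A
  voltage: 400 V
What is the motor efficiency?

P_out = 192 kW = 192000 W
P_in = √3·V_L·I_L·cosφ = 1.732 × 400 × 360 × 0.826 = 206011 W
η = P_out / P_in = 192000 / 206011 = 0.932 = 93.2%

93.2 %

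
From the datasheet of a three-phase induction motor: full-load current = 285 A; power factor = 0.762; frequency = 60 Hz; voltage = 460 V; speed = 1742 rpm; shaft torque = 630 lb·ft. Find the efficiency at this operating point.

90.1 %

τ = 630 lb·ft × 1.356 = 854.3 N·m
ω = 2π × 1742/60 = 182.4 rad/s; P_out = τω = 854.3 × 182.4 = 155824 W
P_in = √3·V_L·I_L·cosφ = 1.732 × 460 × 285 × 0.762 = 173024 W
η = P_out / P_in = 155824 / 173024 = 0.901 = 90.1%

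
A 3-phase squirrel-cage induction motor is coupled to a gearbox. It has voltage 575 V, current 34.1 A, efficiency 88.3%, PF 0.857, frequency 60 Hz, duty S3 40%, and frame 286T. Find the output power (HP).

34.4 HP

P_in = √3·V·I·cosφ = 1.732 × 575 × 34.1 × 0.857 = 29104 W
P_out = η·P_in = 0.883 × 29104 = 25699 W
= 25699/746 = 34.4 HP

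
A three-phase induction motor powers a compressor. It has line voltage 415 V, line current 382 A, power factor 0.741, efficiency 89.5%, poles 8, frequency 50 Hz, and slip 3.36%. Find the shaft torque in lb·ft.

1770 lb·ft

P_in = √3·V·I·cosφ = 1.732 × 415 × 382 × 0.741 = 203459 W
P_out = η·P_in = 0.895 × 203459 = 182096 W
n_s = 120×50/8 = 750 rpm; n = 750×(1−0.0336) = 725 rpm
ω = 2π×725/60 = 75.92 rad/s
τ = P_out/ω = 182096/75.92 = 2399 N·m
In lb·ft: 2399/1.356 = 1770 lb·ft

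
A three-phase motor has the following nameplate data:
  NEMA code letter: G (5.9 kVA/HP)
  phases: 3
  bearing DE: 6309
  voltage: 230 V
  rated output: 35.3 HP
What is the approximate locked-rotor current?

S_LR = 5.9 × 35.3 = 208.27 kVA
I_LR = S_LR/(√3·V_L) = 208270/(1.732×230) = 523 A

523 A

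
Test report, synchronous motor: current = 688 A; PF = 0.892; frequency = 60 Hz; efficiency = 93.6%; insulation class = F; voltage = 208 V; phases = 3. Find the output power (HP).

P_in = √3·V·I·cosφ = 1.732 × 208 × 688 × 0.892 = 221088 W
P_out = η·P_in = 0.936 × 221088 = 206938 W
= 206938/746 = 277 HP

277 HP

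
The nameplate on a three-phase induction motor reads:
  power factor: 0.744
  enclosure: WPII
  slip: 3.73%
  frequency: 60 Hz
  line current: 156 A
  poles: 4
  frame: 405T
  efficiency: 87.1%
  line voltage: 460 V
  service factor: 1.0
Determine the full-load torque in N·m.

P_in = √3·V·I·cosφ = 1.732 × 460 × 156 × 0.744 = 92471 W
P_out = η·P_in = 0.871 × 92471 = 80542 W
n_s = 120×60/4 = 1800 rpm; n = 1800×(1−0.0373) = 1733 rpm
ω = 2π×1733/60 = 181.5 rad/s
τ = P_out/ω = 80542/181.5 = 444 N·m

444 N·m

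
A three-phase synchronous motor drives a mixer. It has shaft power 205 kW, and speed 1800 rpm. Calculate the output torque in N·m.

ω = 2π × 1800/60 = 188.5 rad/s
τ = P/ω = 205000/188.5 = 1090 N·m

1090 N·m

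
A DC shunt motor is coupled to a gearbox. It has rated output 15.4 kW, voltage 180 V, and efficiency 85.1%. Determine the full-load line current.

P_out = 15.4 kW = 15400 W
P_in = P_out / η = 15400 / 0.851 = 18096 W
I = P_in / V = 18096 / 180 = 101 A

101 A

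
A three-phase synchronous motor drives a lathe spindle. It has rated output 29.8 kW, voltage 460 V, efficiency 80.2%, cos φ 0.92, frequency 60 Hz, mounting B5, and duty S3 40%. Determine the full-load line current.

P_out = 29.8 kW = 29800 W
P_in = P_out / η = 29800 / 0.802 = 37157 W
I_L = P_in / (√3·V_L·cosφ) = 37157 / (1.732 × 460 × 0.92) = 50.7 A

50.7 A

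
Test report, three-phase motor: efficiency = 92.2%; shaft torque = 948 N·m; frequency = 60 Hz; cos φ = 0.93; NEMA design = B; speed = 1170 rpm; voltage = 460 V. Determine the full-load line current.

ω = 2π×1170/60 = 122.5 rad/s; P_out = τω = 948 × 122.5 = 116130 W
P_in = P_out / η = 116130 / 0.922 = 125954 W
I_L = P_in / (√3·V_L·cosφ) = 125954 / (1.732 × 460 × 0.93) = 170 A

170 A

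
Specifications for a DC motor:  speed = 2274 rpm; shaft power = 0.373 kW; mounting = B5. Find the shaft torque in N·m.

1.57 N·m

ω = 2π × 2274/60 = 238.1 rad/s
τ = P/ω = 373/238.1 = 1.57 N·m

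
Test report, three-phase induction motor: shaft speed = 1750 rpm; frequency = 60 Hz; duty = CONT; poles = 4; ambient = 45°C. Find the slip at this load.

n_s = 120f/p = 120×60/4 = 1800 rpm
s = (n_s − n)/n_s = (1800 − 1750)/1800 = 0.0278

2.78 %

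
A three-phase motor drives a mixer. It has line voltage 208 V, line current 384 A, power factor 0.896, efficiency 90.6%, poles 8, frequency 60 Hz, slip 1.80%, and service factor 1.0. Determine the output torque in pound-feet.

P_in = √3·V·I·cosφ = 1.732 × 208 × 384 × 0.896 = 123951 W
P_out = η·P_in = 0.906 × 123951 = 112300 W
n_s = 120×60/8 = 900 rpm; n = 900×(1−0.018) = 884 rpm
ω = 2π×884/60 = 92.57 rad/s
τ = P_out/ω = 112300/92.57 = 1213 N·m
In lb·ft: 1213/1.356 = 895 lb·ft

895 lb·ft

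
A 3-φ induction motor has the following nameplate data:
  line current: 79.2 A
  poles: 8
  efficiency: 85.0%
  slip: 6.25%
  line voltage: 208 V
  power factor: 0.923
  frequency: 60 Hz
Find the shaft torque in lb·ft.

187 lb·ft

P_in = √3·V·I·cosφ = 1.732 × 208 × 79.2 × 0.923 = 26335 W
P_out = η·P_in = 0.85 × 26335 = 22385 W
n_s = 120×60/8 = 900 rpm; n = 900×(1−0.0625) = 844 rpm
ω = 2π×844/60 = 88.38 rad/s
τ = P_out/ω = 22385/88.38 = 253.3 N·m
In lb·ft: 253.3/1.356 = 187 lb·ft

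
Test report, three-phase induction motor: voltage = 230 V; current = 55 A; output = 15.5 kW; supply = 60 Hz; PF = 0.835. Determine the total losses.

2800 W

P_in = √3·V·I·cosφ = 1.732×230×55×0.835 = 18295 W
P_out = 15500 W
Losses = P_in − P_out = 18295 − 15500 = 2795 W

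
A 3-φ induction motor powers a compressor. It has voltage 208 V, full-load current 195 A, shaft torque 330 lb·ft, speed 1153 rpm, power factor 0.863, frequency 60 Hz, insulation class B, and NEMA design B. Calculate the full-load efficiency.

τ = 330 lb·ft × 1.356 = 447.5 N·m
ω = 2π × 1153/60 = 120.7 rad/s; P_out = τω = 447.5 × 120.7 = 54013 W
P_in = √3·V_L·I_L·cosφ = 1.732 × 208 × 195 × 0.863 = 60626 W
η = P_out / P_in = 54013 / 60626 = 0.891 = 89.1%

89.1 %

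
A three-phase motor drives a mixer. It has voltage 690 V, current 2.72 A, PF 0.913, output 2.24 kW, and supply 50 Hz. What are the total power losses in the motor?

728 W

P_in = √3·V·I·cosφ = 1.732×690×2.72×0.913 = 2968 W
P_out = 2240 W
Losses = P_in − P_out = 2968 − 2240 = 728 W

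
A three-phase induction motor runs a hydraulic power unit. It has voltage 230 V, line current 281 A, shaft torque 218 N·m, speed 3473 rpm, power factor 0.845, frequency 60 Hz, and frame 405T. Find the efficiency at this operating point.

83.8 %

ω = 2π × 3473/60 = 363.7 rad/s; P_out = τω = 218 × 363.7 = 79287 W
P_in = √3·V_L·I_L·cosφ = 1.732 × 230 × 281 × 0.845 = 94589 W
η = P_out / P_in = 79287 / 94589 = 0.838 = 83.8%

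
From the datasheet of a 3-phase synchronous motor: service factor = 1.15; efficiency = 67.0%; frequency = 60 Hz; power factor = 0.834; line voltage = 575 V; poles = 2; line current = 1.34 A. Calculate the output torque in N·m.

P_in = √3·V·I·cosφ = 1.732 × 575 × 1.34 × 0.834 = 1113 W
P_out = η·P_in = 0.67 × 1113 = 746 W
n = n_s = 120×60/2 = 3600 rpm (synchronous)
ω = 2π×3600/60 = 377 rad/s
τ = P_out/ω = 746/377 = 1.98 N·m

1.98 N·m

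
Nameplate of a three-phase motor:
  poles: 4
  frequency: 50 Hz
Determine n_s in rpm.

n_s = 120f/p = 120×50/4 = 1500 rpm

1500 rpm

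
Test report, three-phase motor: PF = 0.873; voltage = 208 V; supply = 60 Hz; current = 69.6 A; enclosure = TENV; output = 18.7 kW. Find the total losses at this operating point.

3190 W

P_in = √3·V·I·cosφ = 1.732×208×69.6×0.873 = 21889 W
P_out = 18700 W
Losses = P_in − P_out = 21889 − 18700 = 3189 W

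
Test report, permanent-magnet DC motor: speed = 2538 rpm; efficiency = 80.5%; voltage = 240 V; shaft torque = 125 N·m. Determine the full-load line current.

172 A

ω = 2π×2538/60 = 265.8 rad/s; P_out = τω = 125 × 265.8 = 33225 W
P_in = P_out / η = 33225 / 0.805 = 41273 W
I = P_in / V = 41273 / 240 = 172 A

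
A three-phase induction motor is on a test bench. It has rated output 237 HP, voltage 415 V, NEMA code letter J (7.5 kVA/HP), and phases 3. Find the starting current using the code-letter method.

2470 A

S_LR = 7.5 × 237 = 1777.5 kVA
I_LR = S_LR/(√3·V_L) = 1777500/(1.732×415) = 2470 A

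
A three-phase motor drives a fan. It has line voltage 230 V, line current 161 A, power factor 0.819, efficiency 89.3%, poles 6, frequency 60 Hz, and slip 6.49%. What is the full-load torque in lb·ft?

294 lb·ft

P_in = √3·V·I·cosφ = 1.732 × 230 × 161 × 0.819 = 52527 W
P_out = η·P_in = 0.893 × 52527 = 46907 W
n_s = 120×60/6 = 1200 rpm; n = 1200×(1−0.0649) = 1122 rpm
ω = 2π×1122/60 = 117.5 rad/s
τ = P_out/ω = 46907/117.5 = 399.2 N·m
In lb·ft: 399.2/1.356 = 294 lb·ft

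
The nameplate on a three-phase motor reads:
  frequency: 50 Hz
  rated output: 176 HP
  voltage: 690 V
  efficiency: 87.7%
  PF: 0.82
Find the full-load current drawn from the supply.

P_out = 176 × 746 = 131296 W
P_in = P_out / η = 131296 / 0.877 = 149710 W
I_L = P_in / (√3·V_L·cosφ) = 149710 / (1.732 × 690 × 0.82) = 153 A

153 A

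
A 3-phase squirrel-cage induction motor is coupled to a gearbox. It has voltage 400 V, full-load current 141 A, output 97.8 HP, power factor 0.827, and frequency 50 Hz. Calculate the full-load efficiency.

P_out = 97.8 × 746 = 72959 W
P_in = √3·V_L·I_L·cosφ = 1.732 × 400 × 141 × 0.827 = 80785 W
η = P_out / P_in = 72959 / 80785 = 0.903 = 90.3%

90.3 %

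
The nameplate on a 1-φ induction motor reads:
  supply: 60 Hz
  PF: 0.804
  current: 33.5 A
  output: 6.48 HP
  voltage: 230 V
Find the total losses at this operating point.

1360 W

P_in = V·I·cosφ = 230×33.5×0.804 = 6195 W
P_out = 6.48×746 = 4834 W
Losses = P_in − P_out = 6195 − 4834 = 1361 W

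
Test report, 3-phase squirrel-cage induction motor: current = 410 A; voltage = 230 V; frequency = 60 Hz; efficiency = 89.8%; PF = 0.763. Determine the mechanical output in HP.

P_in = √3·V·I·cosφ = 1.732 × 230 × 410 × 0.763 = 124619 W
P_out = η·P_in = 0.898 × 124619 = 111908 W
= 111908/746 = 150 HP

150 HP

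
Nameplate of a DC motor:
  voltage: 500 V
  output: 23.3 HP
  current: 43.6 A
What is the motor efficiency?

P_out = 23.3 × 746 = 17382 W
P_in = V·I = 500 × 43.6 = 21800 W
η = P_out / P_in = 17382 / 21800 = 0.797 = 79.7%

79.7 %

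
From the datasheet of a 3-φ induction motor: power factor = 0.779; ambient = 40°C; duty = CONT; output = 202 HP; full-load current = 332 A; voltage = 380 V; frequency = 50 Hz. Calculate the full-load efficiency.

88.5 %

P_out = 202 × 746 = 150692 W
P_in = √3·V_L·I_L·cosφ = 1.732 × 380 × 332 × 0.779 = 170219 W
η = P_out / P_in = 150692 / 170219 = 0.885 = 88.5%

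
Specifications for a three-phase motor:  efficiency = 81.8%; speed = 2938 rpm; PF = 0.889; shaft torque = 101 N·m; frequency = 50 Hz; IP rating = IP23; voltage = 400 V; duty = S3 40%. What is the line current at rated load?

ω = 2π×2938/60 = 307.7 rad/s; P_out = τω = 101 × 307.7 = 31078 W
P_in = P_out / η = 31078 / 0.818 = 37993 W
I_L = P_in / (√3·V_L·cosφ) = 37993 / (1.732 × 400 × 0.889) = 61.7 A

61.7 A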